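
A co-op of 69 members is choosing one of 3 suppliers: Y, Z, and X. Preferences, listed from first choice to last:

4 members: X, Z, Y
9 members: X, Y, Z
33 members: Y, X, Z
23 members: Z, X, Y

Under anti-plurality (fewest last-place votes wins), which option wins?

X

Last-place votes: Y 27, Z 42, X 0.
X is ranked last by the fewest voters, so X wins.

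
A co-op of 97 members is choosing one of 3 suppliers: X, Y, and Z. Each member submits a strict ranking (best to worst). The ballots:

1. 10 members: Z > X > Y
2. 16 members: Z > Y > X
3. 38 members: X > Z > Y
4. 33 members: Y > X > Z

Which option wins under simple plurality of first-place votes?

X

First-place votes: X 38, Y 33, Z 26.
X has the most first-place votes.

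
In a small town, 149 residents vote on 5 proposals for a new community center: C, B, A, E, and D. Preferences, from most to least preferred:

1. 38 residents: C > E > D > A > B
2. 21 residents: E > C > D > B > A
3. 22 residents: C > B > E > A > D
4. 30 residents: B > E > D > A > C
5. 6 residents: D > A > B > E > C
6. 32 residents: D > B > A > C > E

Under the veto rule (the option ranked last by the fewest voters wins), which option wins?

Last-place votes: C 36, B 38, A 21, E 32, D 22.
A is ranked last by the fewest voters, so A wins.

A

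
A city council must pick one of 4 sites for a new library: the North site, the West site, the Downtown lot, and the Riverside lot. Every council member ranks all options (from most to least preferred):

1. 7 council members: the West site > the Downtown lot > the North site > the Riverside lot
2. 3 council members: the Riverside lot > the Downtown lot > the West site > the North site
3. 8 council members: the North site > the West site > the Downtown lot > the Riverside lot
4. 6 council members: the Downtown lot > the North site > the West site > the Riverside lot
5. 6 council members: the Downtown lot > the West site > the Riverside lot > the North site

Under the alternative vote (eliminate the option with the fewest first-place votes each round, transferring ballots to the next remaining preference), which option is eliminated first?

Round 1: the North site 8, the West site 7, the Downtown lot 12, the Riverside lot 3. Eliminate the Riverside lot.

the Riverside lot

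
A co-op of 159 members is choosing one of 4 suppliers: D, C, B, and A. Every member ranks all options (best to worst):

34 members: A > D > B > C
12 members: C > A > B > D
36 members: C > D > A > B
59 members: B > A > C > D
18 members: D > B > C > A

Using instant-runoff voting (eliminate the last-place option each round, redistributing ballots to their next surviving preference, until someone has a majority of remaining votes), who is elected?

Round 1: D 18, C 48, B 59, A 34. Eliminate D.
Round 2: C 48, B 77, A 34. Eliminate A.
Round 3: C 48, B 111. B has a majority.

B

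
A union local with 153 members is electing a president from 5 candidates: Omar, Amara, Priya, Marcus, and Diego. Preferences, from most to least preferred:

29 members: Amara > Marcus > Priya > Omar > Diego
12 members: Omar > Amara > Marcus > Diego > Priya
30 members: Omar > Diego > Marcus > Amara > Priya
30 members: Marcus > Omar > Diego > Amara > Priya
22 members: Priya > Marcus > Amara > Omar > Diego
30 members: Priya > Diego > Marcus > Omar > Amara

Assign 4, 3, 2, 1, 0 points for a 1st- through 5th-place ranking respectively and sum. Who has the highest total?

Marcus

Omar: 29·1 + 12·4 + 30·4 + 30·3 + 22·1 + 30·1 = 339
Amara: 29·4 + 12·3 + 30·1 + 30·1 + 22·2 + 30·0 = 256
Priya: 29·2 + 12·0 + 30·0 + 30·0 + 22·4 + 30·4 = 266
Marcus: 29·3 + 12·2 + 30·2 + 30·4 + 22·3 + 30·2 = 417
Diego: 29·0 + 12·1 + 30·3 + 30·2 + 22·0 + 30·3 = 252
Marcus has the highest Borda score (417).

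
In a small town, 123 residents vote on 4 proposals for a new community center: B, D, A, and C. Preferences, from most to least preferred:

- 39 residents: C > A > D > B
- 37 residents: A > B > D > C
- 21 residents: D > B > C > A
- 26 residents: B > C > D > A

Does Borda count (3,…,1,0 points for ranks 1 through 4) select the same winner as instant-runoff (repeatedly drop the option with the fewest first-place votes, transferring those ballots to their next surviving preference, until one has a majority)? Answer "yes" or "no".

Borda — scores: B 194, D 165, A 189, C 190. Winner: B.
Instant-runoff — R1 B 26, D 21, A 37, C 39 (D out); R2 B 47, A 37, C 39 (A out); R3 B 84, C 39 (B winner). Winner: B.
The two methods agree.

yes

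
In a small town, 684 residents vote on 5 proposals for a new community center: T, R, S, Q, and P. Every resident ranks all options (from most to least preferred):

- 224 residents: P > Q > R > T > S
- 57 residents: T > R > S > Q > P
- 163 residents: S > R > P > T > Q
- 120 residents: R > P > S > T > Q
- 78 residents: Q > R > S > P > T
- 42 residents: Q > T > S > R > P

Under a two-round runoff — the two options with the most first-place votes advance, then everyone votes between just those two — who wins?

Round 1 first-place votes: T 57, R 120, S 163, Q 120, P 224.
P and S advance.
Runoff: P is preferred to S by 344 voters; S by 340.
P wins the runoff.

P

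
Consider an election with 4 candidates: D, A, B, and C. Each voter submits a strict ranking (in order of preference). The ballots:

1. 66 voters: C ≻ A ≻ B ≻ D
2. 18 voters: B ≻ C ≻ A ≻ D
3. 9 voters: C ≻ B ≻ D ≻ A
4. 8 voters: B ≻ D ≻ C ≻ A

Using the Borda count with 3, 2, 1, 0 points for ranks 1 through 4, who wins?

C

D: 66·0 + 18·0 + 9·1 + 8·2 = 25
A: 66·2 + 18·1 + 9·0 + 8·0 = 150
B: 66·1 + 18·3 + 9·2 + 8·3 = 162
C: 66·3 + 18·2 + 9·3 + 8·1 = 269
C has the highest Borda score (269).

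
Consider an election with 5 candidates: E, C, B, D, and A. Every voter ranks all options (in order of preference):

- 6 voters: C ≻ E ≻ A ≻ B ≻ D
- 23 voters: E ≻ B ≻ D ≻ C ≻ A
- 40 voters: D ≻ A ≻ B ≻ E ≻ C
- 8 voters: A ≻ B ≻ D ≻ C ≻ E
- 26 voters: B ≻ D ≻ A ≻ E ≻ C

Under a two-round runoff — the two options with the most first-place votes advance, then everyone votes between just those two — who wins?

B

Round 1 first-place votes: E 23, C 6, B 26, D 40, A 8.
D and B advance.
Runoff: D is preferred to B by 40 voters; B by 63.
B wins the runoff.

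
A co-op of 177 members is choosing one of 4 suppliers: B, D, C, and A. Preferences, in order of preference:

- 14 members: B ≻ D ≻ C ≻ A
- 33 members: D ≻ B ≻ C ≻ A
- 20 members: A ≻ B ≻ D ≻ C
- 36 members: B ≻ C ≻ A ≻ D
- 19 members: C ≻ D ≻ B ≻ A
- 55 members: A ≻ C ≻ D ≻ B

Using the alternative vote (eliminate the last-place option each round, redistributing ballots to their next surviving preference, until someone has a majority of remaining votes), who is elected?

Round 1: B 50, D 33, C 19, A 75. Eliminate C.
Round 2: B 50, D 52, A 75. Eliminate B.
Round 3: D 66, A 111. A has a majority.

A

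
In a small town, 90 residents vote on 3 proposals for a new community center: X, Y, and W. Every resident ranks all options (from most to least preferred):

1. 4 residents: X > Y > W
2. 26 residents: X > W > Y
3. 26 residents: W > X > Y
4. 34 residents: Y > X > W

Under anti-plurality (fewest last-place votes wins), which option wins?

Last-place votes: X 0, Y 52, W 38.
X is ranked last by the fewest voters, so X wins.

X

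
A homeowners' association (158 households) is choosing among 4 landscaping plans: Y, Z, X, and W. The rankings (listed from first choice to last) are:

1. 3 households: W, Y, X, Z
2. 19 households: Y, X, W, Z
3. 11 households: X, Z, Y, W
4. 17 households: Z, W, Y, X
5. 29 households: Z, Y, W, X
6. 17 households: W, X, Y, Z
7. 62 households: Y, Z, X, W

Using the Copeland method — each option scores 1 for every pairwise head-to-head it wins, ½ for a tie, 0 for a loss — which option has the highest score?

Y: beats Z, X, and W → score 3.
Z: beats X and W; loses to Y → score 2.
X: beats W; loses to Y and Z → score 1.
W: loses to Y, Z, and X → score 0.
Y has the best pairwise record.

Y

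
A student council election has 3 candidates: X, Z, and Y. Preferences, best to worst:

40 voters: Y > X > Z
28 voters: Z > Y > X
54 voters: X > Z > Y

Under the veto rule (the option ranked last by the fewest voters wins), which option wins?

Last-place votes: X 28, Z 40, Y 54.
X is ranked last by the fewest voters, so X wins.

X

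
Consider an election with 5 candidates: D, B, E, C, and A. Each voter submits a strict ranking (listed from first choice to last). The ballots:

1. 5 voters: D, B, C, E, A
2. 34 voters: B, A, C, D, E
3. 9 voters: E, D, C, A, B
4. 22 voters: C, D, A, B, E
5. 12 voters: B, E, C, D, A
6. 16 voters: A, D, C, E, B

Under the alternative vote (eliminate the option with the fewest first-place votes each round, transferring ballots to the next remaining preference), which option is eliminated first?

Round 1: D 5, B 46, E 9, C 22, A 16. Eliminate D.

D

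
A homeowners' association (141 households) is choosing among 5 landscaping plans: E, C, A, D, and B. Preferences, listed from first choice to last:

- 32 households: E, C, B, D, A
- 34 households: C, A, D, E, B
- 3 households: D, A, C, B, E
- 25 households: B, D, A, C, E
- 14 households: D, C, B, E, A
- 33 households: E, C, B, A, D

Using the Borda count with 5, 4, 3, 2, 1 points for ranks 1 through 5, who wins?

E: 32·5 + 34·2 + 3·1 + 25·1 + 14·2 + 33·5 = 449
C: 32·4 + 34·5 + 3·3 + 25·2 + 14·4 + 33·4 = 545
A: 32·1 + 34·4 + 3·4 + 25·3 + 14·1 + 33·2 = 335
D: 32·2 + 34·3 + 3·5 + 25·4 + 14·5 + 33·1 = 384
B: 32·3 + 34·1 + 3·2 + 25·5 + 14·3 + 33·3 = 402
C has the highest Borda score (545).

C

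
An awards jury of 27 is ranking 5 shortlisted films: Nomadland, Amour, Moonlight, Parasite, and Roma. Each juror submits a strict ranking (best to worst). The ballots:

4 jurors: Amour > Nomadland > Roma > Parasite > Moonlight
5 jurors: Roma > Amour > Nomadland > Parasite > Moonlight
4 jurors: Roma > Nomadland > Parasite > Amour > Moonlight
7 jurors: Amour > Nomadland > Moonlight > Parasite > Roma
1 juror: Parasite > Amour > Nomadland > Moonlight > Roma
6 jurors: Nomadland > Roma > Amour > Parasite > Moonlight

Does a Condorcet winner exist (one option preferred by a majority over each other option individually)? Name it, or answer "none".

Checking pairwise contests:
Amour beats Nomadland 17–10.
Roma beats Amour 15–12.
Nomadland beats Moonlight 27–0.
Nomadland beats Parasite 26–1.
Nomadland beats Roma 18–9.
Every option loses at least one head-to-head, so there is no Condorcet winner.

none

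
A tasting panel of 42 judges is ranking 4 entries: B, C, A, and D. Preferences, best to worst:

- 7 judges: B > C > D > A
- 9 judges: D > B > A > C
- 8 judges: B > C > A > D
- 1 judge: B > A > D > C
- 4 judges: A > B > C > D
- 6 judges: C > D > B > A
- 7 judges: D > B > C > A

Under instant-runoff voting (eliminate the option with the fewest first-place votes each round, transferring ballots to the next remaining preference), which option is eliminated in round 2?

Round 1: B 16, C 6, A 4, D 16. Eliminate A.
Round 2: B 20, C 6, D 16. Eliminate C.

C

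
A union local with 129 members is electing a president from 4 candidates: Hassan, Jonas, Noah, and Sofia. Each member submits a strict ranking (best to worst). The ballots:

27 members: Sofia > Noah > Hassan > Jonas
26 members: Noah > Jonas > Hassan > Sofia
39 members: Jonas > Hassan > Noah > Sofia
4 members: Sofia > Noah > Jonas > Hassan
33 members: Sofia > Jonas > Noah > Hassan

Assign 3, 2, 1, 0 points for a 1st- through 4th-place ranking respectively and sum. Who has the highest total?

Jonas

Hassan: 27·1 + 26·1 + 39·2 + 4·0 + 33·0 = 131
Jonas: 27·0 + 26·2 + 39·3 + 4·1 + 33·2 = 239
Noah: 27·2 + 26·3 + 39·1 + 4·2 + 33·1 = 212
Sofia: 27·3 + 26·0 + 39·0 + 4·3 + 33·3 = 192
Jonas has the highest Borda score (239).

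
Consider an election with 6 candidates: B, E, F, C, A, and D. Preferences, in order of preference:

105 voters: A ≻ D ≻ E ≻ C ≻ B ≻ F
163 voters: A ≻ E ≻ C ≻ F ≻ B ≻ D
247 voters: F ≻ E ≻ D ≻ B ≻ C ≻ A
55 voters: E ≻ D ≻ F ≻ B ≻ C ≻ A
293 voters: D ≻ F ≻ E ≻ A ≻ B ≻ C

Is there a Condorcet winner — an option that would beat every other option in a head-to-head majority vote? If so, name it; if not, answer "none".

none

Checking pairwise contests:
E beats B 863–0.
F beats E 540–323.
D beats F 453–410.
B beats C 595–268.
E beats A 595–268.
E beats D 465–398.
Every option loses at least one head-to-head, so there is no Condorcet winner.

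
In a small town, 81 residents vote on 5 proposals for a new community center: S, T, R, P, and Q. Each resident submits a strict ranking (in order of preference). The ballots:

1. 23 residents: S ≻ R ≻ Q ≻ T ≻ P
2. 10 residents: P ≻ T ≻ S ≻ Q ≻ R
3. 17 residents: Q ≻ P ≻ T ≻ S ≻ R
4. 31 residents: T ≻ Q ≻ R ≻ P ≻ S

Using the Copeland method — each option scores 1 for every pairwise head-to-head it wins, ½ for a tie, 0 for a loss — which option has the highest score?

T

S: beats R; loses to T, P, and Q → score 1.
T: beats S, R, P, and Q → score 4.
R: beats P; loses to S, T, and Q → score 1.
P: beats S; loses to T, R, and Q → score 1.
Q: beats S, R, and P; loses to T → score 3.
T has the best pairwise record.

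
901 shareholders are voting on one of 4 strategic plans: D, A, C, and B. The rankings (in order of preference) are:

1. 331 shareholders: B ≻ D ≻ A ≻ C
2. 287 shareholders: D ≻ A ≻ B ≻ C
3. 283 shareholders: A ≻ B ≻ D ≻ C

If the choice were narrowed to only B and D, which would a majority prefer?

B

Voters preferring B to D: 614; preferring D to B: 287.
B wins the head-to-head.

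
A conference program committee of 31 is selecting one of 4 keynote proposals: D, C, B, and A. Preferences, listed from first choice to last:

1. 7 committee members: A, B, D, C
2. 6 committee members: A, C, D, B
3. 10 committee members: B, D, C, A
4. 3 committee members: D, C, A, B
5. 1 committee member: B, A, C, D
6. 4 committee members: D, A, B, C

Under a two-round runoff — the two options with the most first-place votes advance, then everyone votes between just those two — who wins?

A

Round 1 first-place votes: D 7, C 0, B 11, A 13.
A and B advance.
Runoff: A is preferred to B by 20 voters; B by 11.
A wins the runoff.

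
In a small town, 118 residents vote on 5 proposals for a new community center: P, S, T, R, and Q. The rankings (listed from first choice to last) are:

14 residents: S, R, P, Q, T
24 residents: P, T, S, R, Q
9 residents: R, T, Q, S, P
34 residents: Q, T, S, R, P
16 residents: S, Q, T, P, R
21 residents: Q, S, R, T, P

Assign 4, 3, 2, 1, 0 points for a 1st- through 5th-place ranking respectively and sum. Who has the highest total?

P: 14·2 + 24·4 + 9·0 + 34·0 + 16·1 + 21·0 = 140
S: 14·4 + 24·2 + 9·1 + 34·2 + 16·4 + 21·3 = 308
T: 14·0 + 24·3 + 9·3 + 34·3 + 16·2 + 21·1 = 254
R: 14·3 + 24·1 + 9·4 + 34·1 + 16·0 + 21·2 = 178
Q: 14·1 + 24·0 + 9·2 + 34·4 + 16·3 + 21·4 = 300
S has the highest Borda score (308).

S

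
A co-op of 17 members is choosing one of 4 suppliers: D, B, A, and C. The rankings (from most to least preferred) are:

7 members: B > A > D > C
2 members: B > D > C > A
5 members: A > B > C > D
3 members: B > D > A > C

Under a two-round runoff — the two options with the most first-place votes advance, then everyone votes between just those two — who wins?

Round 1 first-place votes: D 0, B 12, A 5, C 0.
B and A advance.
Runoff: B is preferred to A by 12 voters; A by 5.
B wins the runoff.

B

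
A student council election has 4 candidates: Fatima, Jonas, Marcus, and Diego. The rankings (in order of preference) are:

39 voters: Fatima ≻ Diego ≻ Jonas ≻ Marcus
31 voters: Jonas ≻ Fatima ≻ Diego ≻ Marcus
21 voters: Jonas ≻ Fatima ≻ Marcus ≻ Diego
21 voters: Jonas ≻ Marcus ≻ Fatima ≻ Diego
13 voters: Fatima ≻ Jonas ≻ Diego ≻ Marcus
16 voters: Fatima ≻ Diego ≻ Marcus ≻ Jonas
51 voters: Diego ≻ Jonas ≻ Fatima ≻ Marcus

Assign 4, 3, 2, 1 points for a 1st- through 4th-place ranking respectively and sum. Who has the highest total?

Jonas

Fatima: 39·4 + 31·3 + 21·3 + 21·2 + 13·4 + 16·4 + 51·2 = 572
Jonas: 39·2 + 31·4 + 21·4 + 21·4 + 13·3 + 16·1 + 51·3 = 578
Marcus: 39·1 + 31·1 + 21·2 + 21·3 + 13·1 + 16·2 + 51·1 = 271
Diego: 39·3 + 31·2 + 21·1 + 21·1 + 13·2 + 16·3 + 51·4 = 499
Jonas has the highest Borda score (578).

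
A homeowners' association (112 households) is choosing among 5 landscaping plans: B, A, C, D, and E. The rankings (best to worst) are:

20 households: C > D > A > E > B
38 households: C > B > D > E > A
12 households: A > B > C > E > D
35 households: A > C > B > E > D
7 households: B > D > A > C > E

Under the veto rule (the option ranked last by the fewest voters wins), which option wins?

Last-place votes: B 20, A 38, C 0, D 47, E 7.
C is ranked last by the fewest voters, so C wins.

C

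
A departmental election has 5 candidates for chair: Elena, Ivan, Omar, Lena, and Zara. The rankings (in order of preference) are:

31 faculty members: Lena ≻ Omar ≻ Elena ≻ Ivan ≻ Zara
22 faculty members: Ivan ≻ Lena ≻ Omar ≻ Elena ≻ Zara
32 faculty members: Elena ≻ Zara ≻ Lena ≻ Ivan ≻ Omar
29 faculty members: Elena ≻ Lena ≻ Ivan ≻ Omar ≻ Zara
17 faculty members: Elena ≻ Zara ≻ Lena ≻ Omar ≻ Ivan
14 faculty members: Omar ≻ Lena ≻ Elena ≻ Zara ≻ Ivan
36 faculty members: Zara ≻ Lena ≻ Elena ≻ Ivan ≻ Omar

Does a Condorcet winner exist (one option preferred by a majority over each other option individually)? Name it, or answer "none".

Lena

Lena vs Elena: 103–78 for Lena.
Lena vs Ivan: 159–22 for Lena.
Lena vs Omar: 167–14 for Lena.
Lena vs Zara: 96–85 for Lena.
Lena beats every other option head-to-head.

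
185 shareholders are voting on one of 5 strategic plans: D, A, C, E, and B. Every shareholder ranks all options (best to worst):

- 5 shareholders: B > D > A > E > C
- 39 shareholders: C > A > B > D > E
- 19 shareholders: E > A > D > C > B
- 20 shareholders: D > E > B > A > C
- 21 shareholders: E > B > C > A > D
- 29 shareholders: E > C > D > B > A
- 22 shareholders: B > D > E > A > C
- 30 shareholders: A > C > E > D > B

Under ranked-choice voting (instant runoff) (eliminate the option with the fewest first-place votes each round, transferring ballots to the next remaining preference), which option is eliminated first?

D

Round 1: D 20, A 30, C 39, E 69, B 27. Eliminate D.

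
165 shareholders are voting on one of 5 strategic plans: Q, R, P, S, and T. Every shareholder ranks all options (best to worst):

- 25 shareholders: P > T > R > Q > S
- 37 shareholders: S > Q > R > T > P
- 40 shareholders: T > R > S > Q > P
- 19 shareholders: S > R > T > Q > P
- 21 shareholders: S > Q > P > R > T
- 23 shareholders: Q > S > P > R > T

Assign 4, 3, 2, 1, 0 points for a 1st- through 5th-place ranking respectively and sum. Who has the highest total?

S

Q: 25·1 + 37·3 + 40·1 + 19·1 + 21·3 + 23·4 = 350
R: 25·2 + 37·2 + 40·3 + 19·3 + 21·1 + 23·1 = 345
P: 25·4 + 37·0 + 40·0 + 19·0 + 21·2 + 23·2 = 188
S: 25·0 + 37·4 + 40·2 + 19·4 + 21·4 + 23·3 = 457
T: 25·3 + 37·1 + 40·4 + 19·2 + 21·0 + 23·0 = 310
S has the highest Borda score (457).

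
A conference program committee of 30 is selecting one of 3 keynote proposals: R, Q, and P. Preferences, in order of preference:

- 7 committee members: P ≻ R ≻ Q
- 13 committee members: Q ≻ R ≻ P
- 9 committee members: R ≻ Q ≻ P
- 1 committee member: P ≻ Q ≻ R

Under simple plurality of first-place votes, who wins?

First-place votes: R 9, Q 13, P 8.
Q has the most first-place votes.

Q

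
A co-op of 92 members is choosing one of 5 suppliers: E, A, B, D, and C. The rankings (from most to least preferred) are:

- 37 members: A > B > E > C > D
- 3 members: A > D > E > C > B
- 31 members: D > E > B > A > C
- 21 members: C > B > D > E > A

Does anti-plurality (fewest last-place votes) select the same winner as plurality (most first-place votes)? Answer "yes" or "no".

no

Anti-plurality — last-place votes: E 0, A 21, B 3, D 37, C 31. Winner: E.
Plurality — first-place votes: E 0, A 40, B 0, D 31, C 21. Winner: A.
The two methods disagree.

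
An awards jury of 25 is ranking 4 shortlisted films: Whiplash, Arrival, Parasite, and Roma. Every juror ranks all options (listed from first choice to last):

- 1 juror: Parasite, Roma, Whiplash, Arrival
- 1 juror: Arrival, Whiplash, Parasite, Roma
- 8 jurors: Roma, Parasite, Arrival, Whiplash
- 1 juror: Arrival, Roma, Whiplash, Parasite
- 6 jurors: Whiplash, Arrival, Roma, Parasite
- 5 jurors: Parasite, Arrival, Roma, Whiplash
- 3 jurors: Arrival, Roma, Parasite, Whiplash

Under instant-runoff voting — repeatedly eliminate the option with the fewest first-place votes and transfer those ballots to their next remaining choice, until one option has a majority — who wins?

Round 1: Whiplash 6, Arrival 5, Parasite 6, Roma 8. Eliminate Arrival.
Round 2: Whiplash 7, Parasite 6, Roma 12. Eliminate Parasite.
Round 3: Whiplash 7, Roma 18. Roma has a majority.

Roma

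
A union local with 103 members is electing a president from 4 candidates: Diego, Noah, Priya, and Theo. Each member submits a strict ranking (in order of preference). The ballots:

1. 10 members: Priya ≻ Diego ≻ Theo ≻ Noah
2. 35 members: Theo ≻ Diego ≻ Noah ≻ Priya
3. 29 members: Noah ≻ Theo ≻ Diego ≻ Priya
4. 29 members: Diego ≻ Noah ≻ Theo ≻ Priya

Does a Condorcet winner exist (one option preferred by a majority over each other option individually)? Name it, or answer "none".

none

Checking pairwise contests:
Theo beats Diego 64–39.
Diego beats Noah 74–29.
Diego beats Priya 93–10.
Noah beats Theo 58–45.
Every option loses at least one head-to-head, so there is no Condorcet winner.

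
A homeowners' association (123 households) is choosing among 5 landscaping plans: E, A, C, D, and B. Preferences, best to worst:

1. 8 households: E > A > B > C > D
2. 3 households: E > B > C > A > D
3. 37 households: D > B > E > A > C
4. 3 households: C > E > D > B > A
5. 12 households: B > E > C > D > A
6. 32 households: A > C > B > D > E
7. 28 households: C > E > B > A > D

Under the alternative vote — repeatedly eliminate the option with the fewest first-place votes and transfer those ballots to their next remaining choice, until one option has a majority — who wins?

Round 1: E 11, A 32, C 31, D 37, B 12. Eliminate E.
Round 2: A 40, C 31, D 37, B 15. Eliminate B.
Round 3: A 40, C 46, D 37. Eliminate D.
Round 4: A 77, C 46. A has a majority.

A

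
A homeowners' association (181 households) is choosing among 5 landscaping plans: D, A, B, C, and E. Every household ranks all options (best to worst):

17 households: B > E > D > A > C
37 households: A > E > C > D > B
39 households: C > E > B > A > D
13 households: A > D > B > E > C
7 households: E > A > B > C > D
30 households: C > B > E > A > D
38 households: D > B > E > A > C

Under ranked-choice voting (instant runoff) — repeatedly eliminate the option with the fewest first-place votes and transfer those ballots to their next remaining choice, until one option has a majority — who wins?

A

Round 1: D 38, A 50, B 17, C 69, E 7. Eliminate E.
Round 2: D 38, A 57, B 17, C 69. Eliminate B.
Round 3: D 55, A 57, C 69. Eliminate D.
Round 4: A 112, C 69. A has a majority.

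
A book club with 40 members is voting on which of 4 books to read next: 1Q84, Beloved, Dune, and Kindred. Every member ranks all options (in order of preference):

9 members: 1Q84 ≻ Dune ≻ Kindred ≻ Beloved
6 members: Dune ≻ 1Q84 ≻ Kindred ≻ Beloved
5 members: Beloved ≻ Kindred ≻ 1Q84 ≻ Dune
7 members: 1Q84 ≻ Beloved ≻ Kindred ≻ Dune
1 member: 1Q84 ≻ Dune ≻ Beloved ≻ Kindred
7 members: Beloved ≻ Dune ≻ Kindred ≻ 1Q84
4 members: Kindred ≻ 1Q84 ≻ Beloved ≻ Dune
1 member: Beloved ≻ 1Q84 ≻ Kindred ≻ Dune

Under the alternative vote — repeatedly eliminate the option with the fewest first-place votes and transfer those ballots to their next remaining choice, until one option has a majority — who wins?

Round 1: 1Q84 17, Beloved 13, Dune 6, Kindred 4. Eliminate Kindred.
Round 2: 1Q84 21, Beloved 13, Dune 6. 1Q84 has a majority.

1Q84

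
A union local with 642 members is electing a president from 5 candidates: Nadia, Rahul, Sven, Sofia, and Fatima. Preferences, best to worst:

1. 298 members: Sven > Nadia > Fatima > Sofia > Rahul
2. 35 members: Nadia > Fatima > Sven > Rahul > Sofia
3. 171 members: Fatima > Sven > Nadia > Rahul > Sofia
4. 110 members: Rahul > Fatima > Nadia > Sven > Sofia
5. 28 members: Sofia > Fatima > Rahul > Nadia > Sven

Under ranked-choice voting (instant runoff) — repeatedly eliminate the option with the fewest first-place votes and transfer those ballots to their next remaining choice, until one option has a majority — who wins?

Round 1: Nadia 35, Rahul 110, Sven 298, Sofia 28, Fatima 171. Eliminate Sofia.
Round 2: Nadia 35, Rahul 110, Sven 298, Fatima 199. Eliminate Nadia.
Round 3: Rahul 110, Sven 298, Fatima 234. Eliminate Rahul.
Round 4: Sven 298, Fatima 344. Fatima has a majority.

Fatima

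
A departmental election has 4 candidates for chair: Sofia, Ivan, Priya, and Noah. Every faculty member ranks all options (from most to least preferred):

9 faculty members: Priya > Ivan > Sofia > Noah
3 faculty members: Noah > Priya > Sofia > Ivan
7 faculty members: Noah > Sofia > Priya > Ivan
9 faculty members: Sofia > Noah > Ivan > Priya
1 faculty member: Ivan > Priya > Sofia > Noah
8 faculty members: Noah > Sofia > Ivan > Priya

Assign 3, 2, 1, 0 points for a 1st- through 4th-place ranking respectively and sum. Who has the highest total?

Noah

Sofia: 9·1 + 3·1 + 7·2 + 9·3 + 1·1 + 8·2 = 70
Ivan: 9·2 + 3·0 + 7·0 + 9·1 + 1·3 + 8·1 = 38
Priya: 9·3 + 3·2 + 7·1 + 9·0 + 1·2 + 8·0 = 42
Noah: 9·0 + 3·3 + 7·3 + 9·2 + 1·0 + 8·3 = 72
Noah has the highest Borda score (72).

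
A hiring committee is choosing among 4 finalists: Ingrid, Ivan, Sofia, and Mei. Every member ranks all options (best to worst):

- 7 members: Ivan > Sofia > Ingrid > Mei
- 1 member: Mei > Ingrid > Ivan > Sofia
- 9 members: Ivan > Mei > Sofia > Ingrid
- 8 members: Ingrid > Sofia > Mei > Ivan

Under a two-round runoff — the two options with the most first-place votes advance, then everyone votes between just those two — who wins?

Round 1 first-place votes: Ingrid 8, Ivan 16, Sofia 0, Mei 1.
Ivan and Ingrid advance.
Runoff: Ivan is preferred to Ingrid by 16 voters; Ingrid by 9.
Ivan wins the runoff.

Ivan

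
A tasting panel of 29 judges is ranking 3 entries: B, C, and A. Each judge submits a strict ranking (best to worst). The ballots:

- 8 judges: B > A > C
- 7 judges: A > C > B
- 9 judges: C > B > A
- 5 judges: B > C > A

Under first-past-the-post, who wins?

First-place votes: B 13, C 9, A 7.
B has the most first-place votes.

B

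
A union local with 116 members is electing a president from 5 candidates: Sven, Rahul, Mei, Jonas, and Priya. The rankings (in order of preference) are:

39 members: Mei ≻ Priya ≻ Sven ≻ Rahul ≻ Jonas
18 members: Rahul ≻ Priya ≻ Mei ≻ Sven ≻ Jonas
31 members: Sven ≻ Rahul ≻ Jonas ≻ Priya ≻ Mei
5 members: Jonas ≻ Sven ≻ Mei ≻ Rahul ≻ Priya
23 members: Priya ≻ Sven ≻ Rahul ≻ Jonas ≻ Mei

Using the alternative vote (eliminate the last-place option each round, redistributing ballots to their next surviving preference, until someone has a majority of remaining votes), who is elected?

Priya

Round 1: Sven 31, Rahul 18, Mei 39, Jonas 5, Priya 23. Eliminate Jonas.
Round 2: Sven 36, Rahul 18, Mei 39, Priya 23. Eliminate Rahul.
Round 3: Sven 36, Mei 39, Priya 41. Eliminate Sven.
Round 4: Mei 44, Priya 72. Priya has a majority.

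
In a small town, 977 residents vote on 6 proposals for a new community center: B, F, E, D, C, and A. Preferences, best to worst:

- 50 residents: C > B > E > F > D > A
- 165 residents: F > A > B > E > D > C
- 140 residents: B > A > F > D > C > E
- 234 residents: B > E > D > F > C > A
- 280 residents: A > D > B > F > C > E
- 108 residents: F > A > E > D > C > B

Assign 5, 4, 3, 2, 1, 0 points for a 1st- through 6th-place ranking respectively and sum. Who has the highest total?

B: 50·4 + 165·3 + 140·5 + 234·5 + 280·3 + 108·0 = 3405
F: 50·2 + 165·5 + 140·3 + 234·2 + 280·2 + 108·5 = 2913
E: 50·3 + 165·2 + 140·0 + 234·4 + 280·0 + 108·3 = 1740
D: 50·1 + 165·1 + 140·2 + 234·3 + 280·4 + 108·2 = 2533
C: 50·5 + 165·0 + 140·1 + 234·1 + 280·1 + 108·1 = 1012
A: 50·0 + 165·4 + 140·4 + 234·0 + 280·5 + 108·4 = 3052
B has the highest Borda score (3405).

B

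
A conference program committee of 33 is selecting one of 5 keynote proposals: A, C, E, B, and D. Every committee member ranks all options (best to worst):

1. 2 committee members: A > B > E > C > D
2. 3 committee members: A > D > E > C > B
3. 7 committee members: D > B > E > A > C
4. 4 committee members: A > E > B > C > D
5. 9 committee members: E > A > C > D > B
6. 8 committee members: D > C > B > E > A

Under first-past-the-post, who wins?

First-place votes: A 9, C 0, E 9, B 0, D 15.
D has the most first-place votes.

D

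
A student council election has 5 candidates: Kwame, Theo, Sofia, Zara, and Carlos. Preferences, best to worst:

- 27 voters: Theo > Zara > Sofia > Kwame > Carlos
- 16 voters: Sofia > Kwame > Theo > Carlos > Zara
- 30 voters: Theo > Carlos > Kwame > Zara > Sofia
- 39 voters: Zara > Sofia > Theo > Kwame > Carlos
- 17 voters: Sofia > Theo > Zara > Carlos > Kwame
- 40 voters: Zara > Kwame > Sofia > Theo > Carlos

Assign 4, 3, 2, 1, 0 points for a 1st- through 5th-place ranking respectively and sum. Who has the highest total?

Zara

Kwame: 27·1 + 16·3 + 30·2 + 39·1 + 17·0 + 40·3 = 294
Theo: 27·4 + 16·2 + 30·4 + 39·2 + 17·3 + 40·1 = 429
Sofia: 27·2 + 16·4 + 30·0 + 39·3 + 17·4 + 40·2 = 383
Zara: 27·3 + 16·0 + 30·1 + 39·4 + 17·2 + 40·4 = 461
Carlos: 27·0 + 16·1 + 30·3 + 39·0 + 17·1 + 40·0 = 123
Zara has the highest Borda score (461).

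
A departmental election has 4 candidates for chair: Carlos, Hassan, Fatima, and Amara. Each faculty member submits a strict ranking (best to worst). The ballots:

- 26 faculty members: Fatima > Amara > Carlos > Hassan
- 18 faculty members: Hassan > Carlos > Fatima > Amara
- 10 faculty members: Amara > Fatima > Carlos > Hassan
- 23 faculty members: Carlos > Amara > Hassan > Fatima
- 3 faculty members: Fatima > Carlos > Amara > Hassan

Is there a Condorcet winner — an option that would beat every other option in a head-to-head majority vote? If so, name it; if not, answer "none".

Carlos

Carlos vs Hassan: 62–18 for Carlos.
Carlos vs Fatima: 41–39 for Carlos.
Carlos vs Amara: 44–36 for Carlos.
Carlos beats every other option head-to-head.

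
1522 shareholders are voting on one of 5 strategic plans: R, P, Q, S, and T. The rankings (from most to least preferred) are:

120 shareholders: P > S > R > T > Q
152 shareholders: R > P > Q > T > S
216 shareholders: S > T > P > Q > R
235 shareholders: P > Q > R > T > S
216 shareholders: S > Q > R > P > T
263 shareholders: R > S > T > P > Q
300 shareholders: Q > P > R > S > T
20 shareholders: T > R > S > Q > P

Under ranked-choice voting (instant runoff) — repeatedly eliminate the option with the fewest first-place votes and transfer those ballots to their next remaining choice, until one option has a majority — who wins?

P

Round 1: R 415, P 355, Q 300, S 432, T 20. Eliminate T.
Round 2: R 435, P 355, Q 300, S 432. Eliminate Q.
Round 3: R 435, P 655, S 432. Eliminate S.
Round 4: R 651, P 871. P has a majority.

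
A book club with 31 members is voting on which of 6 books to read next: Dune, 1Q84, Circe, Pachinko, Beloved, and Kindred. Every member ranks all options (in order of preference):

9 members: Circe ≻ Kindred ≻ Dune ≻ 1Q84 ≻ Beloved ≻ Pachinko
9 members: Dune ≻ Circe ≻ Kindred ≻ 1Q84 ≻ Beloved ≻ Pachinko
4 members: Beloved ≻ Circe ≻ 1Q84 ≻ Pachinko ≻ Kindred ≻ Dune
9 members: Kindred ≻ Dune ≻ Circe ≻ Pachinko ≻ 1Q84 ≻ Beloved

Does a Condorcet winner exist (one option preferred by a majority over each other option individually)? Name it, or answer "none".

none

Checking pairwise contests:
Kindred beats Dune 22–9.
Dune beats 1Q84 27–4.
Dune beats Circe 18–13.
Dune beats Pachinko 27–4.
Dune beats Beloved 27–4.
Circe beats Kindred 22–9.
Every option loses at least one head-to-head, so there is no Condorcet winner.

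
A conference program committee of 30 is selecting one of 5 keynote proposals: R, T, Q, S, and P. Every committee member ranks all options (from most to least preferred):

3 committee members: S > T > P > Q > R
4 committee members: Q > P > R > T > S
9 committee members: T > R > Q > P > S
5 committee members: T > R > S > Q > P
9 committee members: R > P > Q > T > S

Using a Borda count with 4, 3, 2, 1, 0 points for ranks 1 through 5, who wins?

R

R: 3·0 + 4·2 + 9·3 + 5·3 + 9·4 = 86
T: 3·3 + 4·1 + 9·4 + 5·4 + 9·1 = 78
Q: 3·1 + 4·4 + 9·2 + 5·1 + 9·2 = 60
S: 3·4 + 4·0 + 9·0 + 5·2 + 9·0 = 22
P: 3·2 + 4·3 + 9·1 + 5·0 + 9·3 = 54
R has the highest Borda score (86).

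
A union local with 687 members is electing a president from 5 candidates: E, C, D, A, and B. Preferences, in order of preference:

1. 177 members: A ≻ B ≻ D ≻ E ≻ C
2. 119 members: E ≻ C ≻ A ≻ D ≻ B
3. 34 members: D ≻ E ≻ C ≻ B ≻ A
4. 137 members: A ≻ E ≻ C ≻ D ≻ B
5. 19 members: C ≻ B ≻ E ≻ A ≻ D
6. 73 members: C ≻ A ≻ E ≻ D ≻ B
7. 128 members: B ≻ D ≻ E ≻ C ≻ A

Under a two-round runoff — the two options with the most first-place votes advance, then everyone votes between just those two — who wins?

A

Round 1 first-place votes: E 119, C 92, D 34, A 314, B 128.
A and B advance.
Runoff: A is preferred to B by 506 voters; B by 181.
A wins the runoff.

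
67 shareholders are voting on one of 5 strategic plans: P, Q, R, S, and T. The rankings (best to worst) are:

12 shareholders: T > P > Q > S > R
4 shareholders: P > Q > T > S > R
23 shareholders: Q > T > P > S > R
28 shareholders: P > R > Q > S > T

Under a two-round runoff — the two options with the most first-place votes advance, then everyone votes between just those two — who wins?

P

Round 1 first-place votes: P 32, Q 23, R 0, S 0, T 12.
P and Q advance.
Runoff: P is preferred to Q by 44 voters; Q by 23.
P wins the runoff.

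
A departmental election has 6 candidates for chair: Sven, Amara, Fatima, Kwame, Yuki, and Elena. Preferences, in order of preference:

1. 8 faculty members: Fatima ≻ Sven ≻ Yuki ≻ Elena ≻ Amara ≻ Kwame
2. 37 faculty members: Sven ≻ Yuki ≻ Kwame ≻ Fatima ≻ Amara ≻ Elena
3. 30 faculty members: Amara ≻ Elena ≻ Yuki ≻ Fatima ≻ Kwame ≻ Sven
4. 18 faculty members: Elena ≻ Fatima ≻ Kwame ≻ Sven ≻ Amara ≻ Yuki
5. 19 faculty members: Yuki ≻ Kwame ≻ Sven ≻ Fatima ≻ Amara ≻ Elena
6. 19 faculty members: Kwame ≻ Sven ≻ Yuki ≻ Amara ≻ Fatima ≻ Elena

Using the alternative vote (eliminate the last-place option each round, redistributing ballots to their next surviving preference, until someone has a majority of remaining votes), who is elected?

Kwame

Round 1: Sven 37, Amara 30, Fatima 8, Kwame 19, Yuki 19, Elena 18. Eliminate Fatima.
Round 2: Sven 45, Amara 30, Kwame 19, Yuki 19, Elena 18. Eliminate Elena.
Round 3: Sven 45, Amara 30, Kwame 37, Yuki 19. Eliminate Yuki.
Round 4: Sven 45, Amara 30, Kwame 56. Eliminate Amara.
Round 5: Sven 45, Kwame 86. Kwame has a majority.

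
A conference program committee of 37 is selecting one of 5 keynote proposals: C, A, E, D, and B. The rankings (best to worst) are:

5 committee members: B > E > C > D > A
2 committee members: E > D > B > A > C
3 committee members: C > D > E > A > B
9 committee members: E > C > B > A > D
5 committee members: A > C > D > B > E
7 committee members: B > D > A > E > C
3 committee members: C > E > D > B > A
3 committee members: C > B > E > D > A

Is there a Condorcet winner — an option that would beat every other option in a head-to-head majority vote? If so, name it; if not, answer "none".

none

Checking pairwise contests:
E beats C 23–14.
C beats A 23–14.
B beats E 20–17.
C beats D 28–9.
C beats B 23–14.
Every option loses at least one head-to-head, so there is no Condorcet winner.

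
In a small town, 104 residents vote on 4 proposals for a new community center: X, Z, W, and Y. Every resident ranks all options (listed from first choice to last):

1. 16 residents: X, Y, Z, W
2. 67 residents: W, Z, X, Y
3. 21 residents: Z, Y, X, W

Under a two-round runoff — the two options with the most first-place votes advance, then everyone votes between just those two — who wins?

Round 1 first-place votes: X 16, Z 21, W 67, Y 0.
W and Z advance.
Runoff: W is preferred to Z by 67 voters; Z by 37.
W wins the runoff.

W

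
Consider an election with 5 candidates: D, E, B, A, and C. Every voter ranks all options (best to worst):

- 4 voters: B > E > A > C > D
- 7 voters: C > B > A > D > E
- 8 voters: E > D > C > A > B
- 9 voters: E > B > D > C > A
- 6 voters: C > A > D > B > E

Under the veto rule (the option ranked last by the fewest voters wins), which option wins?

C

Last-place votes: D 4, E 13, B 8, A 9, C 0.
C is ranked last by the fewest voters, so C wins.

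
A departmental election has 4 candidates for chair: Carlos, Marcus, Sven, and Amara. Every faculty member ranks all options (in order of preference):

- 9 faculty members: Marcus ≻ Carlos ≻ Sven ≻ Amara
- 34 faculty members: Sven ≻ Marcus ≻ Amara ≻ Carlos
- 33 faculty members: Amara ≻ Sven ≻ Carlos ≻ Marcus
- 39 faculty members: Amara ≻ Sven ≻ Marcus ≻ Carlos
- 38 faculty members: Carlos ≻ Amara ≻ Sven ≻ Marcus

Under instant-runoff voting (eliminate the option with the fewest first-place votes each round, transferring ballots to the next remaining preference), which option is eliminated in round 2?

Sven

Round 1: Carlos 38, Marcus 9, Sven 34, Amara 72. Eliminate Marcus.
Round 2: Carlos 47, Sven 34, Amara 72. Eliminate Sven.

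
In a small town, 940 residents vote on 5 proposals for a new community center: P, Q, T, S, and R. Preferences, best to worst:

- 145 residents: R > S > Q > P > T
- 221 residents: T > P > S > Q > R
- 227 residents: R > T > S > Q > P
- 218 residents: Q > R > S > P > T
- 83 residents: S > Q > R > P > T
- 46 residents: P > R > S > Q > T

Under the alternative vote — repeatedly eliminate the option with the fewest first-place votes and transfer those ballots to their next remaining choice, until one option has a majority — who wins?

Round 1: P 46, Q 218, T 221, S 83, R 372. Eliminate P.
Round 2: Q 218, T 221, S 83, R 418. Eliminate S.
Round 3: Q 301, T 221, R 418. Eliminate T.
Round 4: Q 522, R 418. Q has a majority.

Q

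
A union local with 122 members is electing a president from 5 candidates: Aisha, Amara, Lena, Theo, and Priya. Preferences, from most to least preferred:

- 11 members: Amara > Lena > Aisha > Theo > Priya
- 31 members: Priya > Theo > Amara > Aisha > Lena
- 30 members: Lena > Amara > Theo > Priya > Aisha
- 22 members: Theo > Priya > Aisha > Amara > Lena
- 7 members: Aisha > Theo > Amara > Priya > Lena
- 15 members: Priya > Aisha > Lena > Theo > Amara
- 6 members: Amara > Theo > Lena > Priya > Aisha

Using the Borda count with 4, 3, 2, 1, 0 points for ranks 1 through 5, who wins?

Theo

Aisha: 11·2 + 31·1 + 30·0 + 22·2 + 7·4 + 15·3 + 6·0 = 170
Amara: 11·4 + 31·2 + 30·3 + 22·1 + 7·2 + 15·0 + 6·4 = 256
Lena: 11·3 + 31·0 + 30·4 + 22·0 + 7·0 + 15·2 + 6·2 = 195
Theo: 11·1 + 31·3 + 30·2 + 22·4 + 7·3 + 15·1 + 6·3 = 306
Priya: 11·0 + 31·4 + 30·1 + 22·3 + 7·1 + 15·4 + 6·1 = 293
Theo has the highest Borda score (306).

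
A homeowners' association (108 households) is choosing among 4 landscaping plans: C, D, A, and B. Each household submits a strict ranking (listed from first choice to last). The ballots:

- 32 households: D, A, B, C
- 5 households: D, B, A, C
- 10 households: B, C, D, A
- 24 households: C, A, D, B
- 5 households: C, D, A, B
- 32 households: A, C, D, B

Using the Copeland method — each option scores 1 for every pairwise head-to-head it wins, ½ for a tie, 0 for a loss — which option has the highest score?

A

C: beats D and B; loses to A → score 2.
D: beats B; loses to C and A → score 1.
A: beats C, D, and B → score 3.
B: loses to C, D, and A → score 0.
A has the best pairwise record.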